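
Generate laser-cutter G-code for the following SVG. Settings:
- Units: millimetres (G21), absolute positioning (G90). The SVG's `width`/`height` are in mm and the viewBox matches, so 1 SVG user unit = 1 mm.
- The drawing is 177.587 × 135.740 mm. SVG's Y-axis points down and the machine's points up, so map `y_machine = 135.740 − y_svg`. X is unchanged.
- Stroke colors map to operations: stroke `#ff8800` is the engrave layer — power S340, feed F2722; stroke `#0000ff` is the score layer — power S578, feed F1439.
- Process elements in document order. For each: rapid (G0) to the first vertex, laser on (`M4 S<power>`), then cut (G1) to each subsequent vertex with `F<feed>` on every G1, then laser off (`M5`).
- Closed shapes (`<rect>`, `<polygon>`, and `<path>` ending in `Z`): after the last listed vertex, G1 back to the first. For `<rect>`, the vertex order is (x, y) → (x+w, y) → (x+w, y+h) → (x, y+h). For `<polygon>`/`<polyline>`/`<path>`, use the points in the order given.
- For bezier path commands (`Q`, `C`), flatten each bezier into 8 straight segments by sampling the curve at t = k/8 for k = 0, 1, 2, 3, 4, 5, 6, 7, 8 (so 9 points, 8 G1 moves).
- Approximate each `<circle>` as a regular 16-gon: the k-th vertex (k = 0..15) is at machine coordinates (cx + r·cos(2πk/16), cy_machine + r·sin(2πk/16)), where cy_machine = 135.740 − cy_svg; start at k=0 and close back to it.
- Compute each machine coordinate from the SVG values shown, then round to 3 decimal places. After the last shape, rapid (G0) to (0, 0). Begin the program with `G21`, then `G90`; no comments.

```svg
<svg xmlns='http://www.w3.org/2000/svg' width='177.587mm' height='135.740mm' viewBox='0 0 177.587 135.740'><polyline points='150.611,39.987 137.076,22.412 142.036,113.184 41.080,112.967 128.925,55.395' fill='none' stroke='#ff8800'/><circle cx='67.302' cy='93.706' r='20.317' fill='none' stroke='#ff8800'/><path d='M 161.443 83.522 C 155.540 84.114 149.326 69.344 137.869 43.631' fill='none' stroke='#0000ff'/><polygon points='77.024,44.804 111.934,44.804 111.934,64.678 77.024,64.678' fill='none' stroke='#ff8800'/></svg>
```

viewBox `0 0 177.587 135.740` with mm width/height → 1 unit = 1 mm. Flip: y_m = 135.740 − y_svg.

**Shape 1** — `<polyline>` open polyline, stroke `#ff8800` → engrave (S340, F2722). Machine vertices: (150.611,95.753) → (137.076,113.328) → (142.036,22.556) → (41.080,22.773) → (128.925,80.345). Open path.

**Shape 2** — `<circle>` circle, stroke `#ff8800` → engrave (S340, F2722). Machine vertices: (87.619,42.034) → (86.072,49.809) → (81.668,56.400) → (75.077,60.804) → (67.302,62.351) → (59.527,60.804) → (52.936,56.400) → (48.532,49.809) → (46.985,42.034) → (48.532,34.259) → (52.936,27.668) → (59.527,23.264) → (67.302,21.717) → (75.077,23.264) → (81.668,27.668) → (86.072,34.259) → (87.619,42.034). Closed: final G1 returns to the first vertex.

**Shape 3** — `<path>` cubic bezier, stroke `#0000ff` → score (S578, F1439). Control points (SVG): P0=(161.443,83.522), P1=(155.540,84.114), P2=(149.326,69.344), P3=(137.869,43.631); sampled at t=k/8. Machine vertices: (161.443,52.218) → (159.205,52.707) → (156.880,54.585) → (154.411,57.800) → (151.739,62.299) → (148.806,68.031) → (145.556,74.945) → (141.929,82.988) → (137.869,92.109). Open path.

**Shape 4** — `<polygon>` rectangle, stroke `#ff8800` → engrave (S340, F2722). Machine vertices: (77.024,90.936) → (111.934,90.936) → (111.934,71.062) → (77.024,71.062) → (77.024,90.936). Closed: final G1 returns to the first vertex.

G21
G90
G0 X150.611 Y95.753
M4 S340
G1 X137.076 Y113.328 F2722
G1 X142.036 Y22.556 F2722
G1 X41.080 Y22.773 F2722
G1 X128.925 Y80.345 F2722
M5
G0 X87.619 Y42.034
M4 S340
G1 X86.072 Y49.809 F2722
G1 X81.668 Y56.400 F2722
G1 X75.077 Y60.804 F2722
G1 X67.302 Y62.351 F2722
G1 X59.527 Y60.804 F2722
G1 X52.936 Y56.400 F2722
G1 X48.532 Y49.809 F2722
G1 X46.985 Y42.034 F2722
G1 X48.532 Y34.259 F2722
G1 X52.936 Y27.668 F2722
G1 X59.527 Y23.264 F2722
G1 X67.302 Y21.717 F2722
G1 X75.077 Y23.264 F2722
G1 X81.668 Y27.668 F2722
G1 X86.072 Y34.259 F2722
G1 X87.619 Y42.034 F2722
M5
G0 X161.443 Y52.218
M4 S578
G1 X159.205 Y52.707 F1439
G1 X156.880 Y54.585 F1439
G1 X154.411 Y57.800 F1439
G1 X151.739 Y62.299 F1439
G1 X148.806 Y68.031 F1439
G1 X145.556 Y74.945 F1439
G1 X141.929 Y82.988 F1439
G1 X137.869 Y92.109 F1439
M5
G0 X77.024 Y90.936
M4 S340
G1 X111.934 Y90.936 F2722
G1 X111.934 Y71.062 F2722
G1 X77.024 Y71.062 F2722
G1 X77.024 Y90.936 F2722
M5
G0 X0.000 Y0.000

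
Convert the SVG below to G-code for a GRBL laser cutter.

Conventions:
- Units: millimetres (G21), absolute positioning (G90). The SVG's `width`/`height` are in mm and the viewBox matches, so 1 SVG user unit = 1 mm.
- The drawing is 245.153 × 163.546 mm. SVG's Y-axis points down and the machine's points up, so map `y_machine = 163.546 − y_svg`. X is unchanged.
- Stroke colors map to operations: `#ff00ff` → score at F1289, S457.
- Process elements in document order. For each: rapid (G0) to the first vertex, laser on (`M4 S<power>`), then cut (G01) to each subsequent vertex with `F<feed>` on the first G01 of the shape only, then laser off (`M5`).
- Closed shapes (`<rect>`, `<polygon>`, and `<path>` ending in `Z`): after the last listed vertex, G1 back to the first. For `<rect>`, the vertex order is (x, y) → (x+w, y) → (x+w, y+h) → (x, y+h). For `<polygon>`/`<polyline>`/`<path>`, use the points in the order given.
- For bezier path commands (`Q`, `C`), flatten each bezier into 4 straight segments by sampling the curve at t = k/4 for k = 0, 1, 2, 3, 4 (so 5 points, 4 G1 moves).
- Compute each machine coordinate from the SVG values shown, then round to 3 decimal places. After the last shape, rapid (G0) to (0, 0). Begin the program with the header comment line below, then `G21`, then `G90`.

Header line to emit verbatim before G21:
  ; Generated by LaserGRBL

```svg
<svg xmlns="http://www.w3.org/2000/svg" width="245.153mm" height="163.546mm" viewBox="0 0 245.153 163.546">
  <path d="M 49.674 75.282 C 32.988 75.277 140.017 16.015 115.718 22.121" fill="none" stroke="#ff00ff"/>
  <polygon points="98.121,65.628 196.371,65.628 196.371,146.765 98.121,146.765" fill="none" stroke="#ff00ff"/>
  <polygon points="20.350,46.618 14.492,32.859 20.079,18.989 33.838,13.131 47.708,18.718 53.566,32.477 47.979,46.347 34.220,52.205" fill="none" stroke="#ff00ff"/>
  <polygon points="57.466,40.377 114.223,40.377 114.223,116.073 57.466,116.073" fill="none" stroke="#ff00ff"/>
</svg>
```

; Generated by LaserGRBL
G21
G90
G0 X49.674 Y88.264
M4 S457
G01 X56.371 Y97.431 F1289
G01 X85.551 Y117.136
G01 X113.303 Y135.695
G01 X115.718 Y141.425
M5
G0 X98.121 Y97.918
M4 S457
G01 X196.371 Y97.918 F1289
G01 X196.371 Y16.781
G01 X98.121 Y16.781
G01 X98.121 Y97.918
M5
G0 X20.350 Y116.928
M4 S457
G01 X14.492 Y130.687 F1289
G01 X20.079 Y144.557
G01 X33.838 Y150.415
G01 X47.708 Y144.828
G01 X53.566 Y131.069
G01 X47.979 Y117.199
G01 X34.220 Y111.341
G01 X20.350 Y116.928
M5
G0 X57.466 Y123.169
M4 S457
G01 X114.223 Y123.169 F1289
G01 X114.223 Y47.473
G01 X57.466 Y47.473
G01 X57.466 Y123.169
M5
G0 X0.000 Y0.000

Since the viewBox matches the mm dimensions, user units are millimetres directly. The only transform is the Y-flip y_m = 163.546 − y_svg.

Shape 1 is a cubic bezier drawn with `<path>`. Its stroke #ff00ff means score at S457, F1289. After flipping Y the toolpath is (49.674,88.264) → (56.371,97.431) → (85.551,117.136) → (113.303,135.695) → (115.718,141.425).

Shape 2 is a rectangle drawn with `<polygon>`. Its stroke #ff00ff means score at S457, F1289. After flipping Y the toolpath is (98.121,97.918) → (196.371,97.918) → (196.371,16.781) → (98.121,16.781) → (98.121,97.918), returning to the start.

Shape 3 is a regular polygon drawn with `<polygon>`. Its stroke #ff00ff means score at S457, F1289. After flipping Y the toolpath is (20.350,116.928) → (14.492,130.687) → (20.079,144.557) → (33.838,150.415) → (47.708,144.828) → (53.566,131.069) → (47.979,117.199) → (34.220,111.341) → (20.350,116.928), returning to the start.

Shape 4 is a rectangle drawn with `<polygon>`. Its stroke #ff00ff means score at S457, F1289. After flipping Y the toolpath is (57.466,123.169) → (114.223,123.169) → (114.223,47.473) → (57.466,47.473) → (57.466,123.169), returning to the start.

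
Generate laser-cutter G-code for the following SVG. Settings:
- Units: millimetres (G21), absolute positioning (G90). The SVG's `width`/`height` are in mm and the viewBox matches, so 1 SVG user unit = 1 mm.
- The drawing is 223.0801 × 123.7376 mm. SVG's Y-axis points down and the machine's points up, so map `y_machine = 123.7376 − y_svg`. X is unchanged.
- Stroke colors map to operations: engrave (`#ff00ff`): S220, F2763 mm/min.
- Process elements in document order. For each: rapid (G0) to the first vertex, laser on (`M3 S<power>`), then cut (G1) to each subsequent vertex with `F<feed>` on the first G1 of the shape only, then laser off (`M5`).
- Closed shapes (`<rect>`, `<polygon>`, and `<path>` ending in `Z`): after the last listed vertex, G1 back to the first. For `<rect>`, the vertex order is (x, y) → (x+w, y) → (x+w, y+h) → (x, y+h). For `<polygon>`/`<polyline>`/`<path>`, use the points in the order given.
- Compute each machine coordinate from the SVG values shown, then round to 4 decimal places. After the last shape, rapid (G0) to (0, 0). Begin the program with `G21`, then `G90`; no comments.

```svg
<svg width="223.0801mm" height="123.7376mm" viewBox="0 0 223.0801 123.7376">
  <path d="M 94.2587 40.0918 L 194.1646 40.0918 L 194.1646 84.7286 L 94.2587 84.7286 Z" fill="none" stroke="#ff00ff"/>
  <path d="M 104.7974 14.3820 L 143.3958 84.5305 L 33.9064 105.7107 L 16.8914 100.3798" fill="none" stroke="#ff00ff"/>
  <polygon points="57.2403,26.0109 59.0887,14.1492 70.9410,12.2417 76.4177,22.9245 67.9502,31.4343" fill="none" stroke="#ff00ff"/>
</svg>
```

Since the viewBox matches the mm dimensions, user units are millimetres directly. The only transform is the Y-flip y_m = 123.7376 − y_svg.

Shape 1 is a rectangle drawn with `<path>`. Its stroke #ff00ff means engrave at S220, F2763. After flipping Y the toolpath is (94.2587,83.6458) → (194.1646,83.6458) → (194.1646,39.0090) → (94.2587,39.0090) → (94.2587,83.6458), returning to the start.

Shape 2 is a open polyline drawn with `<path>`. Its stroke #ff00ff means engrave at S220, F2763. After flipping Y the toolpath is (104.7974,109.3556) → (143.3958,39.2071) → (33.9064,18.0269) → (16.8914,23.3578).

Shape 3 is a regular polygon drawn with `<polygon>`. Its stroke #ff00ff means engrave at S220, F2763. After flipping Y the toolpath is (57.2403,97.7267) → (59.0887,109.5884) → (70.9410,111.4959) → (76.4177,100.8131) → (67.9502,92.3033) → (57.2403,97.7267), returning to the start.

G21
G90
G0 X94.2587 Y83.6458
M3 S220
G1 X194.1646 Y83.6458 F2763
G1 X194.1646 Y39.0090
G1 X94.2587 Y39.0090
G1 X94.2587 Y83.6458
M5
G0 X104.7974 Y109.3556
M3 S220
G1 X143.3958 Y39.2071 F2763
G1 X33.9064 Y18.0269
G1 X16.8914 Y23.3578
M5
G0 X57.2403 Y97.7267
M3 S220
G1 X59.0887 Y109.5884 F2763
G1 X70.9410 Y111.4959
G1 X76.4177 Y100.8131
G1 X67.9502 Y92.3033
G1 X57.2403 Y97.7267
M5
G0 X0.0000 Y0.0000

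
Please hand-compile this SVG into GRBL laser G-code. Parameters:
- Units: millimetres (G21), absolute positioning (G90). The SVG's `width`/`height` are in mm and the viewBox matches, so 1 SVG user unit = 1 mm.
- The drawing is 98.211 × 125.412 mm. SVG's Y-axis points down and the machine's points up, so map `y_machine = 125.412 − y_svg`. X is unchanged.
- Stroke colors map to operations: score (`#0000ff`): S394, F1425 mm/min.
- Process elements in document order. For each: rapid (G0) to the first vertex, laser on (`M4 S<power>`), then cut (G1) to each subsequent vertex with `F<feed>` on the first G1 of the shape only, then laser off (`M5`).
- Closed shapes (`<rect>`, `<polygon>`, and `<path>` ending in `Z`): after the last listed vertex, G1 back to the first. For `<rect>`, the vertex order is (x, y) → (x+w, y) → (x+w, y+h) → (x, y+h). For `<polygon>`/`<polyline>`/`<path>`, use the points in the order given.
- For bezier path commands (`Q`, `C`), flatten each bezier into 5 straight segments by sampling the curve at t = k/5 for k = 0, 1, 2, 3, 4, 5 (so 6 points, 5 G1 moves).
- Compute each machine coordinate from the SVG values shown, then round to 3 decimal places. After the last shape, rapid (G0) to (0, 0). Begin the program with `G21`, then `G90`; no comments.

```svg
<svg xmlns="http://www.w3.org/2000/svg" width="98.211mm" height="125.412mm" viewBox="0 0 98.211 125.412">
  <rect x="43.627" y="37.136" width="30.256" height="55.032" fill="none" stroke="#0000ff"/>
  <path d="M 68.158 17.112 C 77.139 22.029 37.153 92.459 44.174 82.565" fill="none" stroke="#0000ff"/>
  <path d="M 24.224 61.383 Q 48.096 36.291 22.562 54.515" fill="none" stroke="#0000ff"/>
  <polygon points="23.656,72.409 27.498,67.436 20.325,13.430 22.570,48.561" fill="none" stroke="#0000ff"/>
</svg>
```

G21
G90
G0 X43.627 Y88.276
M4 S394
G1 X73.883 Y88.276 F1425
G1 X73.883 Y33.244
G1 X43.627 Y33.244
G1 X43.627 Y88.276
M5
G0 X68.158 Y108.300
M4 S394
G1 X68.438 Y98.655 F1425
G1 X61.573 Y80.287
G1 X52.170 Y60.196
G1 X44.834 Y45.383
G1 X44.174 Y42.847
M5
G0 X24.224 Y64.029
M4 S394
G1 X31.797 Y72.333 F1425
G1 X35.417 Y77.172
G1 X35.084 Y78.546
G1 X30.799 Y76.454
G1 X22.562 Y70.897
M5
G0 X23.656 Y53.003
M4 S394
G1 X27.498 Y57.976 F1425
G1 X20.325 Y111.982
G1 X22.570 Y76.851
G1 X23.656 Y53.003
M5
G0 X0.000 Y0.000

viewBox `0 0 98.211 125.412` with mm width/height → 1 unit = 1 mm. Flip: y_m = 125.412 − y_svg.

**Shape 1** — `<rect>` rectangle, stroke `#0000ff` → score (S394, F1425). Machine vertices: (43.627,88.276) → (73.883,88.276) → (73.883,33.244) → (43.627,33.244) → (43.627,88.276). Closed: final G1 returns to the first vertex.

**Shape 2** — `<path>` cubic bezier, stroke `#0000ff` → score (S394, F1425). Control points (SVG): P0=(68.158,17.112), P1=(77.139,22.029), P2=(37.153,92.459), P3=(44.174,82.565); sampled at t=k/5. Machine vertices: (68.158,108.300) → (68.438,98.655) → (61.573,80.287) → (52.170,60.196) → (44.834,45.383) → (44.174,42.847). Open path.

**Shape 3** — `<path>` quadratic bezier, stroke `#0000ff` → score (S394, F1425). Control points (SVG): P0=(24.224,61.383), P1=(48.096,36.291), P2=(22.562,54.515); sampled at t=k/5. Machine vertices: (24.224,64.029) → (31.797,72.333) → (35.417,77.172) → (35.084,78.546) → (30.799,76.454) → (22.562,70.897). Open path.

**Shape 4** — `<polygon>` closed polygon, stroke `#0000ff` → score (S394, F1425). Machine vertices: (23.656,53.003) → (27.498,57.976) → (20.325,111.982) → (22.570,76.851) → (23.656,53.003). Closed: final G1 returns to the first vertex.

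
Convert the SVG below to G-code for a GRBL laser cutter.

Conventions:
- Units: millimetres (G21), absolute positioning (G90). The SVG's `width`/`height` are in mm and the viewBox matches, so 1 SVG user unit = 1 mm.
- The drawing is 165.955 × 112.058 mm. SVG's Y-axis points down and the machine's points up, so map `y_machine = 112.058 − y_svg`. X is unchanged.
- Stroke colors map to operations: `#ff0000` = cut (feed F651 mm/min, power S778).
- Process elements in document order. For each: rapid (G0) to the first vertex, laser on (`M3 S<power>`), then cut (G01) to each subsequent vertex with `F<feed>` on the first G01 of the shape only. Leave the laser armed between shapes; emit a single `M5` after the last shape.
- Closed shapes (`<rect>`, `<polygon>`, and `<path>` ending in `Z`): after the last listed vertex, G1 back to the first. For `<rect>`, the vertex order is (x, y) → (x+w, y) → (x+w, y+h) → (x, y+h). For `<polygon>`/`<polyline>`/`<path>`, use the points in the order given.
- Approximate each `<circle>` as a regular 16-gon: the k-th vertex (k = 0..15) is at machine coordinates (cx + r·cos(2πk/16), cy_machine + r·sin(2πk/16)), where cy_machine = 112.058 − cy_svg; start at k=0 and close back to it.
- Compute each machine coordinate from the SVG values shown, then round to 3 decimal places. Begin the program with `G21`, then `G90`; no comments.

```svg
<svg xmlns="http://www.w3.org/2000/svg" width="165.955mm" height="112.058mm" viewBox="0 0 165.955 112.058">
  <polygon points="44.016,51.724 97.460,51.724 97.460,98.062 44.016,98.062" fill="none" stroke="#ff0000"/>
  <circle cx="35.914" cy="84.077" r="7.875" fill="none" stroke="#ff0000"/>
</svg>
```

G21
G90
G0 X44.016 Y60.334
M3 S778
G01 X97.460 Y60.334 F651
G01 X97.460 Y13.996
G01 X44.016 Y13.996
G01 X44.016 Y60.334
G0 X43.789 Y27.981
M3 S778
G01 X43.190 Y30.995 F651
G01 X41.482 Y33.549
G01 X38.928 Y35.257
G01 X35.914 Y35.856
G01 X32.900 Y35.257
G01 X30.346 Y33.549
G01 X28.638 Y30.995
G01 X28.039 Y27.981
G01 X28.638 Y24.967
G01 X30.346 Y22.413
G01 X32.900 Y20.705
G01 X35.914 Y20.106
G01 X38.928 Y20.705
G01 X41.482 Y22.413
G01 X43.190 Y24.967
G01 X43.789 Y27.981
M5

Since the viewBox matches the mm dimensions, user units are millimetres directly. The only transform is the Y-flip y_m = 112.058 − y_svg.

Shape 1 is a rectangle drawn with `<polygon>`. Its stroke #ff0000 means cut at S778, F651. After flipping Y the toolpath is (44.016,60.334) → (97.460,60.334) → (97.460,13.996) → (44.016,13.996) → (44.016,60.334), returning to the start.

Shape 2 is a circle drawn with `<circle>`. Its stroke #ff0000 means cut at S778, F651. After flipping Y the toolpath is (43.789,27.981) → (43.190,30.995) → (41.482,33.549) → (38.928,35.257) → (35.914,35.856) → (32.900,35.257) → (30.346,33.549) → (28.638,30.995) → (28.039,27.981) → (28.638,24.967) → (30.346,22.413) → (32.900,20.705) → (35.914,20.106) → (38.928,20.705) → (41.482,22.413) → (43.190,24.967) → (43.789,27.981), returning to the start.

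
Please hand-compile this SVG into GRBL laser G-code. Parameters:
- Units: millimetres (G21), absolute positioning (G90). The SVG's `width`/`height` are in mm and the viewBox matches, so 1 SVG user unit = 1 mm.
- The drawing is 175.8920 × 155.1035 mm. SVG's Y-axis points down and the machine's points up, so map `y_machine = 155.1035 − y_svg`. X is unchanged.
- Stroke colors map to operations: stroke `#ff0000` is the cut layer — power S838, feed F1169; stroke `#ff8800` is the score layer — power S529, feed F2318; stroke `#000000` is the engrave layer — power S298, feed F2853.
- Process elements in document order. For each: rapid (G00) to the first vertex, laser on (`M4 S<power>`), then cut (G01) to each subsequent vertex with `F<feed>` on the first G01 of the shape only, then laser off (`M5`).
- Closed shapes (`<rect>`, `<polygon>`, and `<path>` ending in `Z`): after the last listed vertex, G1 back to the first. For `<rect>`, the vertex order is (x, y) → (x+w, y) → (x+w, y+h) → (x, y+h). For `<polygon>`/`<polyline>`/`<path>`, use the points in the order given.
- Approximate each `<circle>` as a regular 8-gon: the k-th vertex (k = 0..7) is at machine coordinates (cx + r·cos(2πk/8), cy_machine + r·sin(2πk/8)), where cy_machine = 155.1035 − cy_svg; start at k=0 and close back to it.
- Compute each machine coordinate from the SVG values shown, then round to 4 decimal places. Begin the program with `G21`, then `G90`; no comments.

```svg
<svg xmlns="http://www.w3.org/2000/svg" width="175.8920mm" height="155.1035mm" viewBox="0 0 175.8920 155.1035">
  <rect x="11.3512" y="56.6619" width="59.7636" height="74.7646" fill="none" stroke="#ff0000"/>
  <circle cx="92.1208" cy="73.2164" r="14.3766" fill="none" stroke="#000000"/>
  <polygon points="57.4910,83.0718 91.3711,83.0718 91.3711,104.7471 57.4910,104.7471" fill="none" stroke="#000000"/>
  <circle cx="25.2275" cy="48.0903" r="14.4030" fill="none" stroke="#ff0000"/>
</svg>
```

G21
G90
G00 X11.3512 Y98.4416
M4 S838
G01 X71.1148 Y98.4416 F1169
G01 X71.1148 Y23.6770
G01 X11.3512 Y23.6770
G01 X11.3512 Y98.4416
M5
G00 X106.4974 Y81.8871
M4 S298
G01 X102.2866 Y92.0529 F2853
G01 X92.1208 Y96.2637
G01 X81.9550 Y92.0529
G01 X77.7442 Y81.8871
G01 X81.9550 Y71.7213
G01 X92.1208 Y67.5105
G01 X102.2866 Y71.7213
G01 X106.4974 Y81.8871
M5
G00 X57.4910 Y72.0317
M4 S298
G01 X91.3711 Y72.0317 F2853
G01 X91.3711 Y50.3564
G01 X57.4910 Y50.3564
G01 X57.4910 Y72.0317
M5
G00 X39.6305 Y107.0132
M4 S838
G01 X35.4120 Y117.1977 F1169
G01 X25.2275 Y121.4162
G01 X15.0430 Y117.1977
G01 X10.8245 Y107.0132
G01 X15.0430 Y96.8287
G01 X25.2275 Y92.6102
G01 X35.4120 Y96.8287
G01 X39.6305 Y107.0132
M5

viewBox `0 0 175.8920 155.1035` with mm width/height → 1 unit = 1 mm. Flip: y_m = 155.1035 − y_svg.

**Shape 1** — `<rect>` rectangle, stroke `#ff0000` → cut (S838, F1169). Machine vertices: (11.3512,98.4416) → (71.1148,98.4416) → (71.1148,23.6770) → (11.3512,23.6770) → (11.3512,98.4416). Closed: final G1 returns to the first vertex.

**Shape 2** — `<circle>` circle, stroke `#000000` → engrave (S298, F2853). Machine vertices: (106.4974,81.8871) → (102.2866,92.0529) → (92.1208,96.2637) → (81.9550,92.0529) → (77.7442,81.8871) → (81.9550,71.7213) → (92.1208,67.5105) → (102.2866,71.7213) → (106.4974,81.8871). Closed: final G1 returns to the first vertex.

**Shape 3** — `<polygon>` rectangle, stroke `#000000` → engrave (S298, F2853). Machine vertices: (57.4910,72.0317) → (91.3711,72.0317) → (91.3711,50.3564) → (57.4910,50.3564) → (57.4910,72.0317). Closed: final G1 returns to the first vertex.

**Shape 4** — `<circle>` circle, stroke `#ff0000` → cut (S838, F1169). Machine vertices: (39.6305,107.0132) → (35.4120,117.1977) → (25.2275,121.4162) → (15.0430,117.1977) → (10.8245,107.0132) → (15.0430,96.8287) → (25.2275,92.6102) → (35.4120,96.8287) → (39.6305,107.0132). Closed: final G1 returns to the first vertex.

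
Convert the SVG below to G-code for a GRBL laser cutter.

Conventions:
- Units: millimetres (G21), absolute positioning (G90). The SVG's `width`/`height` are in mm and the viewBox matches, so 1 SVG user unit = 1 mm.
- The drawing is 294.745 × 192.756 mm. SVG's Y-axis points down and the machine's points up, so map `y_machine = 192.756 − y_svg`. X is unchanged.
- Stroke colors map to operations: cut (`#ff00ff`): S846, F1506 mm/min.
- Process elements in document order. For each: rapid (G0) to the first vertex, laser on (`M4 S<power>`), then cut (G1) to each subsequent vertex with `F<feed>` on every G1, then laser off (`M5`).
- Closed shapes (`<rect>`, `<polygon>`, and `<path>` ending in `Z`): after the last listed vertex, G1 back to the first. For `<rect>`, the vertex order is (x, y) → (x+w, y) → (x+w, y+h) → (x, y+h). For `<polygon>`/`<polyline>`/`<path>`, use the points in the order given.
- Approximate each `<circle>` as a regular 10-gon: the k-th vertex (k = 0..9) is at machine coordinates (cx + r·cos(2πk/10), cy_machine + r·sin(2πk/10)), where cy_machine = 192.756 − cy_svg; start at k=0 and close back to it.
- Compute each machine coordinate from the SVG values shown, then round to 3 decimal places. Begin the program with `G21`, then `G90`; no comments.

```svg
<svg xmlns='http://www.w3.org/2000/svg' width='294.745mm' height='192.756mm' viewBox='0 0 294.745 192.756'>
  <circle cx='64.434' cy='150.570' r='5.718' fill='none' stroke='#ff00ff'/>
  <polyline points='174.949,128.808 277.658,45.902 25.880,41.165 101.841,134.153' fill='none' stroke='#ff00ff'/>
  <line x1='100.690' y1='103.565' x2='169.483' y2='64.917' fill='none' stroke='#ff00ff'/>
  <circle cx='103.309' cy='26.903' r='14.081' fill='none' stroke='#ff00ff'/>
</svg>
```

G21
G90
G0 X70.152 Y42.186
M4 S846
G1 X69.060 Y45.547 F1506
G1 X66.201 Y47.624 F1506
G1 X62.667 Y47.624 F1506
G1 X59.808 Y45.547 F1506
G1 X58.716 Y42.186 F1506
G1 X59.808 Y38.825 F1506
G1 X62.667 Y36.748 F1506
G1 X66.201 Y36.748 F1506
G1 X69.060 Y38.825 F1506
G1 X70.152 Y42.186 F1506
M5
G0 X174.949 Y63.948
M4 S846
G1 X277.658 Y146.854 F1506
G1 X25.880 Y151.591 F1506
G1 X101.841 Y58.603 F1506
M5
G0 X100.690 Y89.191
M4 S846
G1 X169.483 Y127.839 F1506
M5
G0 X117.390 Y165.853
M4 S846
G1 X114.701 Y174.130 F1506
G1 X107.660 Y179.245 F1506
G1 X98.958 Y179.245 F1506
G1 X91.917 Y174.130 F1506
G1 X89.228 Y165.853 F1506
G1 X91.917 Y157.576 F1506
G1 X98.958 Y152.461 F1506
G1 X107.660 Y152.461 F1506
G1 X114.701 Y157.576 F1506
G1 X117.390 Y165.853 F1506
M5

viewBox `0 0 294.745 192.756` with mm width/height → 1 unit = 1 mm. Flip: y_m = 192.756 − y_svg.

**Shape 1** — `<circle>` circle, stroke `#ff00ff` → cut (S846, F1506). Machine vertices: (70.152,42.186) → (69.060,45.547) → (66.201,47.624) → (62.667,47.624) → (59.808,45.547) → (58.716,42.186) → (59.808,38.825) → (62.667,36.748) → (66.201,36.748) → (69.060,38.825) → (70.152,42.186). Closed: final G1 returns to the first vertex.

**Shape 2** — `<polyline>` open polyline, stroke `#ff00ff` → cut (S846, F1506). Machine vertices: (174.949,63.948) → (277.658,146.854) → (25.880,151.591) → (101.841,58.603). Open path.

**Shape 3** — `<line>` line segment, stroke `#ff00ff` → cut (S846, F1506). Machine vertices: (100.690,89.191) → (169.483,127.839). Open path.

**Shape 4** — `<circle>` circle, stroke `#ff00ff` → cut (S846, F1506). Machine vertices: (117.390,165.853) → (114.701,174.130) → (107.660,179.245) → (98.958,179.245) → (91.917,174.130) → (89.228,165.853) → (91.917,157.576) → (98.958,152.461) → (107.660,152.461) → (114.701,157.576) → (117.390,165.853). Closed: final G1 returns to the first vertex.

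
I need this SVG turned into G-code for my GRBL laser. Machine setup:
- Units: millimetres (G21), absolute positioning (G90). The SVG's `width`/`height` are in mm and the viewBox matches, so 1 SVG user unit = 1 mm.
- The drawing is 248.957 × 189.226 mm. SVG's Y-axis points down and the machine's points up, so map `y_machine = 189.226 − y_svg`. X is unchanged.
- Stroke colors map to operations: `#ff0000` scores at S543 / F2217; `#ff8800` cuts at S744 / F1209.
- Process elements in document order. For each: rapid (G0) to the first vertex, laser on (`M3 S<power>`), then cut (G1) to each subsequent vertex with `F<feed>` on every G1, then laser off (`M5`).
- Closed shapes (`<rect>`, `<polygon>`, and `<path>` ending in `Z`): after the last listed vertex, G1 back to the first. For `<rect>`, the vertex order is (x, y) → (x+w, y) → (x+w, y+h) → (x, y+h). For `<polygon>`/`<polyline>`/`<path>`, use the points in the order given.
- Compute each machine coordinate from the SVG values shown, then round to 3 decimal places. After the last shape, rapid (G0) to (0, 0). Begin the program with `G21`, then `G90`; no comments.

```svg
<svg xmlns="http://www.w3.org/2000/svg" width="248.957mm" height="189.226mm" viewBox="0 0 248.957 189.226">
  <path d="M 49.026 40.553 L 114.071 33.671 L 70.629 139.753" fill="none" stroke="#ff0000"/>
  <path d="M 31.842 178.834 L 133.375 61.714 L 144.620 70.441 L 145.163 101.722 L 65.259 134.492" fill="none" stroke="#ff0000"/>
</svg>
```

G21
G90
G0 X49.026 Y148.673
M3 S543
G1 X114.071 Y155.555 F2217
G1 X70.629 Y49.473 F2217
M5
G0 X31.842 Y10.392
M3 S543
G1 X133.375 Y127.512 F2217
G1 X144.620 Y118.785 F2217
G1 X145.163 Y87.504 F2217
G1 X65.259 Y54.734 F2217
M5
G0 X0.000 Y0.000

Since the viewBox matches the mm dimensions, user units are millimetres directly. The only transform is the Y-flip y_m = 189.226 − y_svg.

Shape 1 is a open polyline drawn with `<path>`. Its stroke #ff0000 means score at S543, F2217. After flipping Y the toolpath is (49.026,148.673) → (114.071,155.555) → (70.629,49.473).

Shape 2 is a open polyline drawn with `<path>`. Its stroke #ff0000 means score at S543, F2217. After flipping Y the toolpath is (31.842,10.392) → (133.375,127.512) → (144.620,118.785) → (145.163,87.504) → (65.259,54.734).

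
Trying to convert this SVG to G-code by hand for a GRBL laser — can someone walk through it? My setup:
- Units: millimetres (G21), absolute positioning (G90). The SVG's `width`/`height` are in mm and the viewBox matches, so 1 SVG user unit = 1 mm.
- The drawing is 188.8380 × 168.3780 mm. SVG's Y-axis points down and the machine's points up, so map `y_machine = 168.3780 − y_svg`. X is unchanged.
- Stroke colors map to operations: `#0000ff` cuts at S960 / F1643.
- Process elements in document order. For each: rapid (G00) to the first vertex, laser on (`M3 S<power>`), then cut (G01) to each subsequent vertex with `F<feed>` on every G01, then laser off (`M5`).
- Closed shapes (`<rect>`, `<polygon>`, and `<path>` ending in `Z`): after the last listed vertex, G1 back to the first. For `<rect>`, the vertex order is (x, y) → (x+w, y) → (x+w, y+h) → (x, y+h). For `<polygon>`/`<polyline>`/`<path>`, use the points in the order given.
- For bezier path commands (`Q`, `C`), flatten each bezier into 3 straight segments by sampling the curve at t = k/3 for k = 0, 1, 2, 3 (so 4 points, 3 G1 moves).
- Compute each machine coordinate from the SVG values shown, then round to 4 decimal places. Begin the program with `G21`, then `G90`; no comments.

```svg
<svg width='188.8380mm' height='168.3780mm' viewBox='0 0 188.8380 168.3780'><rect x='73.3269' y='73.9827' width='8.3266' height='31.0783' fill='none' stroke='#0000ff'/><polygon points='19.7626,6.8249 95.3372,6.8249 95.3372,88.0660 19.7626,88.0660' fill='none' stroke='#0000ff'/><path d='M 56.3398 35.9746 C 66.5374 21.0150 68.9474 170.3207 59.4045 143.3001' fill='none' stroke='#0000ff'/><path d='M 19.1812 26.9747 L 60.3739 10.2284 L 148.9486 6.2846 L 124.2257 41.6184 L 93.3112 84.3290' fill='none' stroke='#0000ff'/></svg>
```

Since the viewBox matches the mm dimensions, user units are millimetres directly. The only transform is the Y-flip y_m = 168.3780 − y_svg.

Shape 1 is a rectangle drawn with `<rect>`. Its stroke #0000ff means cut at S960, F1643. After flipping Y the toolpath is (73.3269,94.3953) → (81.6535,94.3953) → (81.6535,63.3170) → (73.3269,63.3170) → (73.3269,94.3953), returning to the start.

Shape 2 is a rectangle drawn with `<polygon>`. Its stroke #0000ff means cut at S960, F1643. After flipping Y the toolpath is (19.7626,161.5531) → (95.3372,161.5531) → (95.3372,80.3120) → (19.7626,80.3120) → (19.7626,161.5531), returning to the start.

Shape 3 is a cubic bezier drawn with `<path>`. Its stroke #0000ff means cut at S960, F1643. After flipping Y the toolpath is (56.3398,132.4034) → (63.7873,105.2224) → (65.1174,44.2182) → (59.4045,25.0779).

Shape 4 is a open polyline drawn with `<path>`. Its stroke #0000ff means cut at S960, F1643. After flipping Y the toolpath is (19.1812,141.4033) → (60.3739,158.1496) → (148.9486,162.0934) → (124.2257,126.7596) → (93.3112,84.0490).

G21
G90
G00 X73.3269 Y94.3953
M3 S960
G01 X81.6535 Y94.3953 F1643
G01 X81.6535 Y63.3170 F1643
G01 X73.3269 Y63.3170 F1643
G01 X73.3269 Y94.3953 F1643
M5
G00 X19.7626 Y161.5531
M3 S960
G01 X95.3372 Y161.5531 F1643
G01 X95.3372 Y80.3120 F1643
G01 X19.7626 Y80.3120 F1643
G01 X19.7626 Y161.5531 F1643
M5
G00 X56.3398 Y132.4034
M3 S960
G01 X63.7873 Y105.2224 F1643
G01 X65.1174 Y44.2182 F1643
G01 X59.4045 Y25.0779 F1643
M5
G00 X19.1812 Y141.4033
M3 S960
G01 X60.3739 Y158.1496 F1643
G01 X148.9486 Y162.0934 F1643
G01 X124.2257 Y126.7596 F1643
G01 X93.3112 Y84.0490 F1643
M5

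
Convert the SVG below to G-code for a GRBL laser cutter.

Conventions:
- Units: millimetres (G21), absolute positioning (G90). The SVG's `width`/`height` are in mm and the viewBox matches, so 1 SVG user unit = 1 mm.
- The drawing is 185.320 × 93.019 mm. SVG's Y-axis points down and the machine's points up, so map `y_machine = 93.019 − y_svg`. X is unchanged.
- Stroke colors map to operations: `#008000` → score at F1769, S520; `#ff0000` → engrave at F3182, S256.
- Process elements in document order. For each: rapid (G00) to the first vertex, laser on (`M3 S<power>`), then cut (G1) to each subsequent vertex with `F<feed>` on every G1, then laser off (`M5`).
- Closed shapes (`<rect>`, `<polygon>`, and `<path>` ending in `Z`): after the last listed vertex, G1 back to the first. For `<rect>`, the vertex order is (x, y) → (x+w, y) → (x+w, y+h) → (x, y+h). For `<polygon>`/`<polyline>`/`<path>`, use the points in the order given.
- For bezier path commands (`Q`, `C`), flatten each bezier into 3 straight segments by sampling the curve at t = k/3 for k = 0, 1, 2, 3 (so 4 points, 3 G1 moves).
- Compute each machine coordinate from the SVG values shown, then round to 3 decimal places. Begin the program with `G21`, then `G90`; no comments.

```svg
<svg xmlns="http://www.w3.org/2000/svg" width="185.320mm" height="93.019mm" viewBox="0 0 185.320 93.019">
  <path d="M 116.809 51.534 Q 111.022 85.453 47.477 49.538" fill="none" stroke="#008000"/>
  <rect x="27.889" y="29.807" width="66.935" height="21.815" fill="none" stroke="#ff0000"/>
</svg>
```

viewBox `0 0 185.320 93.019` with mm width/height → 1 unit = 1 mm. Flip: y_m = 93.019 − y_svg.

**Shape 1** — `<path>` quadratic bezier, stroke `#008000` → score (S520, F1769). Control points (SVG): P0=(116.809,51.534), P1=(111.022,85.453), P2=(47.477,49.538); sampled at t=k/3. Machine vertices: (116.809,41.485) → (106.533,26.632) → (83.423,27.297) → (47.477,43.481). Open path.

**Shape 2** — `<rect>` rectangle, stroke `#ff0000` → engrave (S256, F3182). Machine vertices: (27.889,63.212) → (94.824,63.212) → (94.824,41.397) → (27.889,41.397) → (27.889,63.212). Closed: final G1 returns to the first vertex.

G21
G90
G00 X116.809 Y41.485
M3 S520
G1 X106.533 Y26.632 F1769
G1 X83.423 Y27.297 F1769
G1 X47.477 Y43.481 F1769
M5
G00 X27.889 Y63.212
M3 S256
G1 X94.824 Y63.212 F3182
G1 X94.824 Y41.397 F3182
G1 X27.889 Y41.397 F3182
G1 X27.889 Y63.212 F3182
M5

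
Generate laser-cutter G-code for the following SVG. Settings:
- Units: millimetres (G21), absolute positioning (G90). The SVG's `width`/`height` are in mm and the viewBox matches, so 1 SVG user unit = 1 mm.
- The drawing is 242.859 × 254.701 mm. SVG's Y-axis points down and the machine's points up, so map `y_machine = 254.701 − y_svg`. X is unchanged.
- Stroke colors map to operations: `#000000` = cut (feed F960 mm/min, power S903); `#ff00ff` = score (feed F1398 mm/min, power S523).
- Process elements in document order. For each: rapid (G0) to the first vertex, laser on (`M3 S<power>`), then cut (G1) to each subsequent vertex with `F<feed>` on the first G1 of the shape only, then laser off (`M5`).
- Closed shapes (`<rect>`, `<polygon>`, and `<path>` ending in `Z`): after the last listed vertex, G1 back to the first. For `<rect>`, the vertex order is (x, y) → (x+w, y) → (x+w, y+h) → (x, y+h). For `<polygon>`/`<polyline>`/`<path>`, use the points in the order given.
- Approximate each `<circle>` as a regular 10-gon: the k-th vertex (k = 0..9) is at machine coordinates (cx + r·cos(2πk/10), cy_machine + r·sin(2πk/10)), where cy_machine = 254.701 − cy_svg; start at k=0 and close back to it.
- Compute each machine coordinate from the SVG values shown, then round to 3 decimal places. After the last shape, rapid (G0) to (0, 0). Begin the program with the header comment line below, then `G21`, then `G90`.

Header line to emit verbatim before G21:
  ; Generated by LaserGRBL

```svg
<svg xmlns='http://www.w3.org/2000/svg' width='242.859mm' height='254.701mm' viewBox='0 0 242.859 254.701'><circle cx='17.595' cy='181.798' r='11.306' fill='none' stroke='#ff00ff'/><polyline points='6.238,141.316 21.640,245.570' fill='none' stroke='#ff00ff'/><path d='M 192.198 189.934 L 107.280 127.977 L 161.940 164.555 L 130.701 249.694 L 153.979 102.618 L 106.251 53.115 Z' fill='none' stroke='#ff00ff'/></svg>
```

; Generated by LaserGRBL
G21
G90
G0 X28.901 Y72.903
M3 S523
G1 X26.742 Y79.549 F1398
G1 X21.089 Y83.656
G1 X14.101 Y83.656
G1 X8.448 Y79.549
G1 X6.289 Y72.903
G1 X8.448 Y66.257
G1 X14.101 Y62.150
G1 X21.089 Y62.150
G1 X26.742 Y66.257
G1 X28.901 Y72.903
M5
G0 X6.238 Y113.385
M3 S523
G1 X21.640 Y9.131 F1398
M5
G0 X192.198 Y64.767
M3 S523
G1 X107.280 Y126.724 F1398
G1 X161.940 Y90.146
G1 X130.701 Y5.007
G1 X153.979 Y152.083
G1 X106.251 Y201.586
G1 X192.198 Y64.767
M5
G0 X0.000 Y0.000

1 u = 1 mm; y_m = 254.701 − y.

[1] `<circle>` circle, #ff00ff→score S523 F1398: (28.901,72.903) → (26.742,79.549) → (21.089,83.656) → (14.101,83.656) → (8.448,79.549) → (6.289,72.903) → (8.448,66.257) → (14.101,62.150) → (21.089,62.150) → (26.742,66.257) → (28.901,72.903) (closed)

[2] `<polyline>` line segment, #ff00ff→score S523 F1398: (6.238,113.385) → (21.640,9.131)

[3] `<path>` closed polygon, #ff00ff→score S523 F1398: (192.198,64.767) → (107.280,126.724) → (161.940,90.146) → (130.701,5.007) → (153.979,152.083) → (106.251,201.586) → (192.198,64.767) (closed)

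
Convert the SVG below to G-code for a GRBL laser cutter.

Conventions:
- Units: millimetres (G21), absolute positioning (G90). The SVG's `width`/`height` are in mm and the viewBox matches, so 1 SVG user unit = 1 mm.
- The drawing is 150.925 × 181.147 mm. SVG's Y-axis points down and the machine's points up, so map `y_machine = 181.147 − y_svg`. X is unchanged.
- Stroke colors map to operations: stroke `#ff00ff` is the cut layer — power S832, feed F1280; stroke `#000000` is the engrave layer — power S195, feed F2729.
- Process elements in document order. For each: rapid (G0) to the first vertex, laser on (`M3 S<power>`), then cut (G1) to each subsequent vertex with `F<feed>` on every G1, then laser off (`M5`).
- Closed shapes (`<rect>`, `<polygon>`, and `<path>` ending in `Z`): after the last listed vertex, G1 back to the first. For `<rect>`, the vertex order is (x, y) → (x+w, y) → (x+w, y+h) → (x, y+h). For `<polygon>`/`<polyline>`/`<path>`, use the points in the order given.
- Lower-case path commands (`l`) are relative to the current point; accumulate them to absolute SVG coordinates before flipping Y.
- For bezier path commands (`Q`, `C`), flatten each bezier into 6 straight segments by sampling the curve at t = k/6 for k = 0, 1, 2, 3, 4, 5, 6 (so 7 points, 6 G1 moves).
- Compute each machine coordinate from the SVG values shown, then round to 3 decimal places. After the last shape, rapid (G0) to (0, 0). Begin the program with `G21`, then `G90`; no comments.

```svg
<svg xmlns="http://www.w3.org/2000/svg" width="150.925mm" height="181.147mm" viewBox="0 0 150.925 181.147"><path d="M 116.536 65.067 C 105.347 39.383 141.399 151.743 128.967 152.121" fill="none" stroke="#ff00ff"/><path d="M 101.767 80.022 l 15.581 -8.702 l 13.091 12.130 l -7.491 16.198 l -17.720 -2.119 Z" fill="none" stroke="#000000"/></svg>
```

Since the viewBox matches the mm dimensions, user units are millimetres directly. The only transform is the Y-flip y_m = 181.147 − y_svg.

Shape 1 is a cubic bezier drawn with `<path>`. Its stroke #ff00ff means cut at S832, F1280. After flipping Y the toolpath is (116.536,116.080) → (114.435,118.576) → (117.549,105.010) → (123.218,82.326) → (128.783,57.471) → (131.586,37.389) → (128.967,29.026).

Shape 2 is a regular polygon drawn with `<path>`. Its stroke #000000 means engrave at S195, F2729. After flipping Y the toolpath is (101.767,101.125) → (117.348,109.827) → (130.439,97.697) → (122.948,81.499) → (105.228,83.618) → (101.767,101.125), returning to the start.

G21
G90
G0 X116.536 Y116.080
M3 S832
G1 X114.435 Y118.576 F1280
G1 X117.549 Y105.010 F1280
G1 X123.218 Y82.326 F1280
G1 X128.783 Y57.471 F1280
G1 X131.586 Y37.389 F1280
G1 X128.967 Y29.026 F1280
M5
G0 X101.767 Y101.125
M3 S195
G1 X117.348 Y109.827 F2729
G1 X130.439 Y97.697 F2729
G1 X122.948 Y81.499 F2729
G1 X105.228 Y83.618 F2729
G1 X101.767 Y101.125 F2729
M5
G0 X0.000 Y0.000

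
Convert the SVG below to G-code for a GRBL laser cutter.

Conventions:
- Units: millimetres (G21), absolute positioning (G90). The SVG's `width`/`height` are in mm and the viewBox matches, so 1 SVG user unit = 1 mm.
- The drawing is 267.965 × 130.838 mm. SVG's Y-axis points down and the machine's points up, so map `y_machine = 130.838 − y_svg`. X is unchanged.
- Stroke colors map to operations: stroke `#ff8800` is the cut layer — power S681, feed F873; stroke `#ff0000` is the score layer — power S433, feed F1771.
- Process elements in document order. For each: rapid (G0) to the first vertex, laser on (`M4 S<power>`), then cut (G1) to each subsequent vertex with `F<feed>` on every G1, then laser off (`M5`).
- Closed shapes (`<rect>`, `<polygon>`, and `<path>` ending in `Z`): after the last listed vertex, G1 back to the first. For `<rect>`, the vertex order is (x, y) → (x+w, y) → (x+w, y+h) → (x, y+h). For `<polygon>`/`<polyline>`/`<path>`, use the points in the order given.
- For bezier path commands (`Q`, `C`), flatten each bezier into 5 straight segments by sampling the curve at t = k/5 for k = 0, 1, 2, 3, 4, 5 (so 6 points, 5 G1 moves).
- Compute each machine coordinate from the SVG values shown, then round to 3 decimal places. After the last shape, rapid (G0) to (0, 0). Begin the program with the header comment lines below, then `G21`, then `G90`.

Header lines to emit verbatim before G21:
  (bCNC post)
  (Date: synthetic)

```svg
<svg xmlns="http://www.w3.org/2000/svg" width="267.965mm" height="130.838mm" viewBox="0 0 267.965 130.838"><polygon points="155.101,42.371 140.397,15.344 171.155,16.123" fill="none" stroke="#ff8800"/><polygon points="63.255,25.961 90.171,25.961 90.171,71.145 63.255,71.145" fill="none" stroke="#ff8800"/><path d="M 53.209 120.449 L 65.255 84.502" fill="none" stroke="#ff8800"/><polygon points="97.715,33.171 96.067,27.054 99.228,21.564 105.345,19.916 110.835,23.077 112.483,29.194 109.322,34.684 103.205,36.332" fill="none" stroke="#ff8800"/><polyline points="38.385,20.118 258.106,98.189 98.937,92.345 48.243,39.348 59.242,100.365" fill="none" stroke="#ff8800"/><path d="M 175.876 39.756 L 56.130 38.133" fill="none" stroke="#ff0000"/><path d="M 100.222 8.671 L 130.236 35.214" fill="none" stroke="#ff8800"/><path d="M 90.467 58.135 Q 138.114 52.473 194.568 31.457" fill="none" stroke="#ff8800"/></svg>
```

(bCNC post)
(Date: synthetic)
G21
G90
G0 X155.101 Y88.467
M4 S681
G1 X140.397 Y115.494 F873
G1 X171.155 Y114.715 F873
G1 X155.101 Y88.467 F873
M5
G0 X63.255 Y104.877
M4 S681
G1 X90.171 Y104.877 F873
G1 X90.171 Y59.693 F873
G1 X63.255 Y59.693 F873
G1 X63.255 Y104.877 F873
M5
G0 X53.209 Y10.389
M4 S681
G1 X65.255 Y46.336 F873
M5
G0 X97.715 Y97.667
M4 S681
G1 X96.067 Y103.784 F873
G1 X99.228 Y109.274 F873
G1 X105.345 Y110.922 F873
G1 X110.835 Y107.761 F873
G1 X112.483 Y101.644 F873
G1 X109.322 Y96.154 F873
G1 X103.205 Y94.506 F873
G1 X97.715 Y97.667 F873
M5
G0 X38.385 Y110.720
M4 S681
G1 X258.106 Y32.649 F873
G1 X98.937 Y38.493 F873
G1 X48.243 Y91.490 F873
G1 X59.242 Y30.473 F873
M5
G0 X175.876 Y91.082
M4 S433
G1 X56.130 Y92.705 F1771
M5
G0 X100.222 Y122.167
M4 S681
G1 X130.236 Y95.624 F873
M5
G0 X90.467 Y72.703
M4 S681
G1 X109.878 Y75.582 F873
G1 X129.994 Y79.689 F873
G1 X150.814 Y85.025 F873
G1 X172.339 Y91.589 F873
G1 X194.568 Y99.381 F873
M5
G0 X0.000 Y0.000

1 u = 1 mm; y_m = 130.838 − y.

[1] `<polygon>` regular polygon, #ff8800→cut S681 F873: (155.101,88.467) → (140.397,115.494) → (171.155,114.715) → (155.101,88.467) (closed)

[2] `<polygon>` rectangle, #ff8800→cut S681 F873: (63.255,104.877) → (90.171,104.877) → (90.171,59.693) → (63.255,59.693) → (63.255,104.877) (closed)

[3] `<path>` line segment, #ff8800→cut S681 F873: (53.209,10.389) → (65.255,46.336)

[4] `<polygon>` regular polygon, #ff8800→cut S681 F873: (97.715,97.667) → (96.067,103.784) → (99.228,109.274) → (105.345,110.922) → (110.835,107.761) → (112.483,101.644) → (109.322,96.154) → (103.205,94.506) → (97.715,97.667) (closed)

[5] `<polyline>` open polyline, #ff8800→cut S681 F873: (38.385,110.720) → (258.106,32.649) → (98.937,38.493) → (48.243,91.490) → (59.242,30.473)

[6] `<path>` line segment, #ff0000→score S433 F1771: (175.876,91.082) → (56.130,92.705)

[7] `<path>` line segment, #ff8800→cut S681 F873: (100.222,122.167) → (130.236,95.624)

[8] `<path>` quadratic bezier, #ff8800→cut S681 F873: (90.467,72.703) → (109.878,75.582) → (129.994,79.689) → (150.814,85.025) → (172.339,91.589) → (194.568,99.381)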